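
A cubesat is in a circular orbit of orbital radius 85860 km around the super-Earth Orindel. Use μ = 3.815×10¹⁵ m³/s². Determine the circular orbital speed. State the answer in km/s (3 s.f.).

v ≈ 6.67 km/s

r = 85860 km = 8.586×10⁷ m.
For a circular orbit v = √(μ/r) = √(3.815×10¹⁵ / 8.586×10⁷) = √(4.443×10⁷) = 6666 m/s.
That is 6.666 km/s.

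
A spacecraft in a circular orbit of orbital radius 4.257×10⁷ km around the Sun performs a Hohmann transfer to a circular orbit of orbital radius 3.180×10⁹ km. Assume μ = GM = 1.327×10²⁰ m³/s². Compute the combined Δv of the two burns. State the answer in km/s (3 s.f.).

r₁ = 4.257×10⁷ km = 4.257×10¹⁰ m.
r₂ = 3.180×10⁹ km = 3.180×10¹² m.
Transfer ellipse a_t = (r₁ + r₂)/2 = 1.611×10¹² m.
At r₁: circular v_c1 = √(μ/r₁) = 55830 m/s; transfer-perihelion v_p = √[μ(2/r₁ − 1/a_t)] = 78440 m/s.
Δv₁ = v_p − v_c1 = 22600 m/s.
At r₂: circular v_c2 = √(μ/r₂) = 6460 m/s; transfer-aphelion v_a = √[μ(2/r₂ − 1/a_t)] = 1050 m/s.
Δv₂ = v_c2 − v_a = 5410 m/s.
Total Δv = Δv₁ + Δv₂ = 28010 m/s = 28.01 km/s.

Δv_total ≈ 28.0 km/s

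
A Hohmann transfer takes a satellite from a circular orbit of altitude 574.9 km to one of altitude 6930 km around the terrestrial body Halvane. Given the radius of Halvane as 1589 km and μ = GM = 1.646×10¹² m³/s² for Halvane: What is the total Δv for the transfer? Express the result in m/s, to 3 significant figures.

r₁ = 1589 + 574.9 = 2163.9 km = 2.1639×10⁶ m.
r₂ = 1589 + 6930 = 8519.0 km = 8.5190×10⁶ m.
Transfer ellipse a_t = (r₁ + r₂)/2 = 5.341×10⁶ m.
At r₁: circular v_c1 = √(μ/r₁) = 872.2 m/s; transfer-periapsis v_p = √[μ(2/r₁ − 1/a_t)] = 1101 m/s.
Δv₁ = v_p − v_c1 = 229.3 m/s.
At r₂: circular v_c2 = √(μ/r₂) = 439.6 m/s; transfer-apoapsis v_a = √[μ(2/r₂ − 1/a_t)] = 279.8 m/s.
Δv₂ = v_c2 − v_a = 159.8 m/s.
Total Δv = Δv₁ + Δv₂ = 389.1 m/s.

Δv_total ≈ 389 m/s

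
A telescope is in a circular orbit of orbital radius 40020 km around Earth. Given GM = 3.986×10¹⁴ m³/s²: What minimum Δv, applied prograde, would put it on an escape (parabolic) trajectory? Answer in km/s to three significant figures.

r = 40020 km = 4.002×10⁷ m.
Circular speed v_c = √(μ/r) = 3156 m/s.
Escape speed v_esc = √(2μ/r) = √2 × v_c = 4463 m/s.
Δv = v_esc − v_c = 1307 m/s = 1.307 km/s.

Δv ≈ 1.31 km/s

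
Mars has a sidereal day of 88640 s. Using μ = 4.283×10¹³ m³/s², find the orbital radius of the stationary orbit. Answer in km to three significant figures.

A synchronous orbit has period T, so by Kepler's third law a = (μT²/4π²)^(1/3).
μT²/4π² = 4.283×10¹³ × (8.864×10⁴)² / 39.48 = 8.524×10²¹ m³.
a = 2.043×10⁷ m = 20428 km.

r_sync ≈ 20400 km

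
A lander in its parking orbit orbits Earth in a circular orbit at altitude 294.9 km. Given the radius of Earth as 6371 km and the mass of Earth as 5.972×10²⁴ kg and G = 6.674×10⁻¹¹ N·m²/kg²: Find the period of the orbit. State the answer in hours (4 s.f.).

T ≈ 1.505 hours

μ = GM = 6.674×10⁻¹¹ × 5.972×10²⁴ = 3.986×10¹⁴ m³/s².
r = 6371 + 294.9 = 6665.9 km = 6.6659×10⁶ m.
Kepler's third law: T = 2π√(r³/μ) = 2π√((6.666×10⁶)³ / 3.986×10¹⁴).
r³/μ = 7.431×10⁵ s², so T = 2π × 8.621×10² = 5.416×10³ s.
Converting: 5.416×10³ s ÷ 3600 = 1.505 hours.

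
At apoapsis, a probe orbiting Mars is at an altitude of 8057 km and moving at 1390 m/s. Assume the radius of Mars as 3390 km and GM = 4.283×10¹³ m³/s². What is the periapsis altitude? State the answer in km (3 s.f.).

periapsis altitude ≈ 594 km

r_a = 3390 + 8057 = 11447 km = 1.145×10⁷ m.
Specific energy ε = v²/2 − μ/r = -2.776×10⁶ J/kg, so a = −μ/(2ε) = 7.716×10⁶ m.
The apsides satisfy r_p + r_a = 2a, so the periapsis radius is 2a − r_a = 3.984×10⁶ m = 3984.2 km.
Periapsis altitude = 3984.2 − 3390 = 594.22 km.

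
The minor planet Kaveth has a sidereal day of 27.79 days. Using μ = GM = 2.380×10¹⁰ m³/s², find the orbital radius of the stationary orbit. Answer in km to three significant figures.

T = 27.79 days = 2.401×10⁶ s.
A synchronous orbit has period T, so by Kepler's third law a = (μT²/4π²)^(1/3).
μT²/4π² = 2.380×10¹⁰ × (2.401×10⁶)² / 39.48 = 3.476×10²¹ m³.
a = 1.515×10⁷ m = 15147 km.

r_sync ≈ 15100 km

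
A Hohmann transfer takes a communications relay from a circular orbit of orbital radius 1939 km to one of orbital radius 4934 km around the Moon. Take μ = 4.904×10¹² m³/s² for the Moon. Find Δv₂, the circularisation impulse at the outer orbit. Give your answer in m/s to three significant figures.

Δv ≈ 248 m/s

r₁ = 1939 km = 1.939×10⁶ m.
r₂ = 4934 km = 4.934×10⁶ m.
Transfer ellipse a_t = (r₁ + r₂)/2 = 3.436×10⁶ m.
At r₁: circular v_c1 = √(μ/r₁) = 1590 m/s; transfer-perilune v_p = √[μ(2/r₁ − 1/a_t)] = 1906 m/s.
At r₂: circular v_c2 = √(μ/r₂) = 997.0 m/s; transfer-apolune v_a = √[μ(2/r₂ − 1/a_t)] = 748.9 m/s.
Δv₂ = v_c2 − v_a = 248.1 m/s.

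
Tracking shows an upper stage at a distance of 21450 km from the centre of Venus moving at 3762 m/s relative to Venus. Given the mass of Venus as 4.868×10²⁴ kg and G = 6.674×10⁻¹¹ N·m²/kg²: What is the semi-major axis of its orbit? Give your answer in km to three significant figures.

a ≈ 20100 km

μ = GM = 6.674×10⁻¹¹ × 4.868×10²⁴ = 3.249×10¹⁴ m³/s².
r = 2.145×10⁷ m.
Vis-viva rearranged: 1/a = 2/r − v²/μ = 9.324×10⁻⁸ − 4.356×10⁻⁸ = 4.968×10⁻⁸ m⁻¹.
a = 2.013×10⁷ m = 20129 km.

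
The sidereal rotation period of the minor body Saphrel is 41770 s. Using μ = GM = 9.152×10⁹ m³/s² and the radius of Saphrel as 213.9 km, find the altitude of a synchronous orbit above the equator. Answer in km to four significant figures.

h_sync ≈ 525.6 km

A synchronous orbit has period T, so by Kepler's third law a = (μT²/4π²)^(1/3).
μT²/4π² = 9.152×10⁹ × (4.177×10⁴)² / 39.48 = 4.045×10¹⁷ m³.
a = 7.395×10⁵ m = 739.54 km.
Altitude h = a − R = 739.54 − 213.9 = 525.64 km.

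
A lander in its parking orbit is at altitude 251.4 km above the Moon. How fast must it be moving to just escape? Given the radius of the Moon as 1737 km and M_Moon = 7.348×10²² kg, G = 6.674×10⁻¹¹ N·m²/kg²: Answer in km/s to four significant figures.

v_esc ≈ 2.221 km/s

μ = GM = 6.674×10⁻¹¹ × 7.348×10²² = 4.904×10¹² m³/s².
r = 1737 + 251.4 = 1988.4 km = 1.9884×10⁶ m.
Escape speed v_esc = √(2μ/r) = √(2 × 4.904×10¹² / 1.988×10⁶) = √(4.933×10⁶) = 2221 m/s.
= 2.221 km/s.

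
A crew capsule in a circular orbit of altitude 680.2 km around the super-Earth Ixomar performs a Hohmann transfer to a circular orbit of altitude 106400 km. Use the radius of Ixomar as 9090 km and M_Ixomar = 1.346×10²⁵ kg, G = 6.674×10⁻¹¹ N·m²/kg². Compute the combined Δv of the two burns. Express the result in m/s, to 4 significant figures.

μ = GM = 6.674×10⁻¹¹ × 1.346×10²⁵ = 8.983×10¹⁴ m³/s².
r₁ = 9090 + 680.2 = 9770.2 km = 9.7702×10⁶ m.
r₂ = 9090 + 106400 = 115490 km = 1.1549×10⁸ m.
Transfer ellipse a_t = (r₁ + r₂)/2 = 6.263×10⁷ m.
At r₁: circular v_c1 = √(μ/r₁) = 9589 m/s; transfer-periapsis v_p = √[μ(2/r₁ − 1/a_t)] = 13020 m/s.
Δv₁ = v_p − v_c1 = 3432 m/s.
At r₂: circular v_c2 = √(μ/r₂) = 2789 m/s; transfer-apoapsis v_a = √[μ(2/r₂ − 1/a_t)] = 1102 m/s.
Δv₂ = v_c2 − v_a = 1687 m/s.
Total Δv = Δv₁ + Δv₂ = 5120 m/s.

Δv_total ≈ 5120 m/s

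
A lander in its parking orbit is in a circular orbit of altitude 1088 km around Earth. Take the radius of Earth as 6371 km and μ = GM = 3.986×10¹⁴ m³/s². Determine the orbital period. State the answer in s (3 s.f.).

r = 6371 + 1088 = 7459.0 km = 7.4590×10⁶ m.
Kepler's third law: T = 2π√(r³/μ) = 2π√((7.459×10⁶)³ / 3.986×10¹⁴).
r³/μ = 1.041×10⁶ s², so T = 2π × 1.020×10³ = 6.411×10³ s.

T ≈ 6410 s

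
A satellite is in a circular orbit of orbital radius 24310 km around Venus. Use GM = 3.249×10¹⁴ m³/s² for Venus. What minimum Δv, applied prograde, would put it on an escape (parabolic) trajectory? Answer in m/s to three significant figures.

r = 24310 km = 2.431×10⁷ m.
Circular speed v_c = √(μ/r) = 3656 m/s.
Escape speed v_esc = √(2μ/r) = √2 × v_c = 5170 m/s.
Δv = v_esc − v_c = 1514 m/s.

Δv ≈ 1510 m/s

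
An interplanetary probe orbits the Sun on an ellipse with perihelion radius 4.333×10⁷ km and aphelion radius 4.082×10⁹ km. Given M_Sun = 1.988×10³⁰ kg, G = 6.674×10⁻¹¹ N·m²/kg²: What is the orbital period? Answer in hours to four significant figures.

T ≈ 448900 hours

μ = GM = 6.674×10⁻¹¹ × 1.988×10³⁰ = 1.327×10²⁰ m³/s².
Semi-major axis a = (r_p + r_a)/2 = (4.3330×10⁷ + 4.0820×10⁹)/2 = 2.0627×10⁹ km = 2.063×10¹² m.
By Kepler's third law T = 2π√(a³/μ) = 2π × 2.572×10⁸ = 1.616×10⁹ s.
= 4.489×10⁵ hours.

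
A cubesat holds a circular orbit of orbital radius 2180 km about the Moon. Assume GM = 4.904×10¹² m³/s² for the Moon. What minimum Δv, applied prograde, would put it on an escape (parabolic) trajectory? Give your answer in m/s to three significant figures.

Δv ≈ 621 m/s

r = 2180 km = 2.180×10⁶ m.
Circular speed v_c = √(μ/r) = 1500 m/s.
Escape speed v_esc = √(2μ/r) = √2 × v_c = 2121 m/s.
Δv = v_esc − v_c = 621.3 m/s.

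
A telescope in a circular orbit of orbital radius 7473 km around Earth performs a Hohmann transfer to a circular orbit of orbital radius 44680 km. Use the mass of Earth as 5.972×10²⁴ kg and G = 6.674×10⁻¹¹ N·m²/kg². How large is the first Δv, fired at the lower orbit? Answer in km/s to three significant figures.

Δv ≈ 2.26 km/s

μ = GM = 6.674×10⁻¹¹ × 5.972×10²⁴ = 3.986×10¹⁴ m³/s².
r₁ = 7473 km = 7.473×10⁶ m.
r₂ = 44680 km = 4.468×10⁷ m.
Transfer ellipse a_t = (r₁ + r₂)/2 = 2.608×10⁷ m.
At r₁: circular v_c1 = √(μ/r₁) = 7303 m/s; transfer-perigee v_p = √[μ(2/r₁ − 1/a_t)] = 9560 m/s.
Δv₁ = v_p − v_c1 = 2256 m/s.
= 2.256 km/s.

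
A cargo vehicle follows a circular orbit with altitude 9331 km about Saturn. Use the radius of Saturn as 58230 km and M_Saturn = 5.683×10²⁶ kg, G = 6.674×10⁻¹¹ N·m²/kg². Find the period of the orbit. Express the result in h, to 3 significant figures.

T ≈ 4.98 h

μ = GM = 6.674×10⁻¹¹ × 5.683×10²⁶ = 3.793×10¹⁶ m³/s².
r = 58230 + 9331 = 67561 km = 6.7561×10⁷ m.
Kepler's third law: T = 2π√(r³/μ) = 2π√((6.756×10⁷)³ / 3.793×10¹⁶).
r³/μ = 8.131×10⁶ s², so T = 2π × 2.851×10³ = 1.792×10⁴ s.
Converting: 1.792×10⁴ s ÷ 3600 = 4.977 h.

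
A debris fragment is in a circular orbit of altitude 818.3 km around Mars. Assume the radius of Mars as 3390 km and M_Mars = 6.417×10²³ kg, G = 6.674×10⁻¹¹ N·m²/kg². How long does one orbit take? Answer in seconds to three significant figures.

μ = GM = 6.674×10⁻¹¹ × 6.417×10²³ = 4.283×10¹³ m³/s².
r = 3390 + 818.3 = 4208.3 km = 4.2083×10⁶ m.
Kepler's third law: T = 2π√(r³/μ) = 2π√((4.208×10⁶)³ / 4.283×10¹³).
r³/μ = 1.740×10⁶ s², so T = 2π × 1.319×10³ = 8.289×10³ s.

T ≈ 8290 seconds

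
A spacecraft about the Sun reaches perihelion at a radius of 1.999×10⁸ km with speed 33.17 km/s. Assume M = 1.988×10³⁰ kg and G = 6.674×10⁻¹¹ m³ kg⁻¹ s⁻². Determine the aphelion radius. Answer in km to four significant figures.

aphelion radius ≈ 9.680×10⁸ km

μ = GM = 6.674×10⁻¹¹ × 1.988×10³⁰ = 1.327×10²⁰ m³/s².
r_p = 1.999×10¹¹ m.
Specific energy ε = v²/2 − μ/r = -1.136×10⁸ J/kg, so a = −μ/(2ε) = 5.840×10¹¹ m.
The apsides satisfy r_p + r_a = 2a, so the aphelion radius is 2a − r_p = 9.680×10¹¹ m = 9.6802×10⁸ km.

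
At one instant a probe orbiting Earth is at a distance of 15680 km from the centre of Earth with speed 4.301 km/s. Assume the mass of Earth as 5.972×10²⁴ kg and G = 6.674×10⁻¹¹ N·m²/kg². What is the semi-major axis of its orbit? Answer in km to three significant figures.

a ≈ 12300 km

μ = GM = 6.674×10⁻¹¹ × 5.972×10²⁴ = 3.986×10¹⁴ m³/s².
r = 1.568×10⁷ m.
Vis-viva rearranged: 1/a = 2/r − v²/μ = 1.276×10⁻⁷ − 4.641×10⁻⁸ = 8.114×10⁻⁸ m⁻¹.
a = 1.232×10⁷ m = 12325 km.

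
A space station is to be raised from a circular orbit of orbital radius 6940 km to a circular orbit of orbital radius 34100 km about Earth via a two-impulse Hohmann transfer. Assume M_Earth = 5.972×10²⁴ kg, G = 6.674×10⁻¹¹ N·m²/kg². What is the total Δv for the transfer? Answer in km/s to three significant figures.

μ = GM = 6.674×10⁻¹¹ × 5.972×10²⁴ = 3.986×10¹⁴ m³/s².
r₁ = 6940 km = 6.940×10⁶ m.
r₂ = 34100 km = 3.410×10⁷ m.
Transfer ellipse a_t = (r₁ + r₂)/2 = 2.052×10⁷ m.
At r₁: circular v_c1 = √(μ/r₁) = 7578 m/s; transfer-perigee v_p = √[μ(2/r₁ − 1/a_t)] = 9769 m/s.
Δv₁ = v_p − v_c1 = 2191 m/s.
At r₂: circular v_c2 = √(μ/r₂) = 3419 m/s; transfer-apogee v_a = √[μ(2/r₂ − 1/a_t)] = 1988 m/s.
Δv₂ = v_c2 − v_a = 1431 m/s.
Total Δv = Δv₁ + Δv₂ = 3622 m/s = 3.622 km/s.

Δv_total ≈ 3.62 km/s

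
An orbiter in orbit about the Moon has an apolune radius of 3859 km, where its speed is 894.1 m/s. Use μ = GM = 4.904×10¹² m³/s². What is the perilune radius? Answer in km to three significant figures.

perilune radius ≈ 1770 km

r_a = 3.859×10⁶ m.
Specific energy ε = v²/2 − μ/r = -8.711×10⁵ J/kg, so a = −μ/(2ε) = 2.815×10⁶ m.
The apsides satisfy r_p + r_a = 2a, so the perilune radius is 2a − r_a = 1.771×10⁶ m = 1770.7 km.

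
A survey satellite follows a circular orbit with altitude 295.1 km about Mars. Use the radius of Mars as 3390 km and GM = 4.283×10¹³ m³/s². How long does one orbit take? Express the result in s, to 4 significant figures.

r = 3390 + 295.1 = 3685.1 km = 3.6851×10⁶ m.
Kepler's third law: T = 2π√(r³/μ) = 2π√((3.685×10⁶)³ / 4.283×10¹³).
r³/μ = 1.168×10⁶ s², so T = 2π × 1.081×10³ = 6.792×10³ s.

T ≈ 6792 s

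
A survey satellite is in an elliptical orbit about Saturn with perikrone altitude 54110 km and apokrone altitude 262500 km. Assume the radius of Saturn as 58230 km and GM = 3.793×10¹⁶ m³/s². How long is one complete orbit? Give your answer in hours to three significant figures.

r_p = 58230 + 54110 = 112340 km = 1.1234×10⁸ m.
r_a = 58230 + 262500 = 320730 km = 3.2073×10⁸ m.
Semi-major axis a = (r_p + r_a)/2 = (1.1234×10⁵ + 3.2073×10⁵)/2 = 2.1654×10⁵ km = 2.165×10⁸ m.
By Kepler's third law T = 2π√(a³/μ) = 2π × 1.636×10⁴ = 1.028×10⁵ s.
= 28.55 hours.

T ≈ 28.6 hours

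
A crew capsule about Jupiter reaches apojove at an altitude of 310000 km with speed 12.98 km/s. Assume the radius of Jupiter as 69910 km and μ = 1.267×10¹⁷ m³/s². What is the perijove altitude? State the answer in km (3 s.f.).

perijove altitude ≈ 58500 km

r_a = 69910 + 310000 = 3.7991×10⁵ km = 3.799×10⁸ m.
Specific energy ε = v²/2 − μ/r = -2.493×10⁸ J/kg, so a = −μ/(2ε) = 2.542×10⁸ m.
The apsides satisfy r_p + r_a = 2a, so the perijove radius is 2a − r_a = 1.284×10⁸ m = 1.2839×10⁵ km.
Perijove altitude = 1.2839×10⁵ − 69910 = 58485 km.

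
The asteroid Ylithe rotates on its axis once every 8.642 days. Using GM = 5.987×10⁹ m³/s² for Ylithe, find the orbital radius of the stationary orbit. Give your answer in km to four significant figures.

r_sync ≈ 4389 km

T = 8.642 days = 7.467×10⁵ s.
A synchronous orbit has period T, so by Kepler's third law a = (μT²/4π²)^(1/3).
μT²/4π² = 5.987×10⁹ × (7.467×10⁵)² / 39.48 = 8.455×10¹⁹ m³.
a = 4.389×10⁶ m = 4389.0 km.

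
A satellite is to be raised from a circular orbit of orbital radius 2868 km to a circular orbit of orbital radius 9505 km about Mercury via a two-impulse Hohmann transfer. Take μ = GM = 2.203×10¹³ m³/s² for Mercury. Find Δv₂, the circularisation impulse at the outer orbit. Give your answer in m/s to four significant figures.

Δv ≈ 485.8 m/s

r₁ = 2868 km = 2.868×10⁶ m.
r₂ = 9505 km = 9.505×10⁶ m.
Transfer ellipse a_t = (r₁ + r₂)/2 = 6.186×10⁶ m.
At r₁: circular v_c1 = √(μ/r₁) = 2772 m/s; transfer-periherm v_p = √[μ(2/r₁ − 1/a_t)] = 3435 m/s.
At r₂: circular v_c2 = √(μ/r₂) = 1522 m/s; transfer-apoherm v_a = √[μ(2/r₂ − 1/a_t)] = 1037 m/s.
Δv₂ = v_c2 − v_a = 485.8 m/s.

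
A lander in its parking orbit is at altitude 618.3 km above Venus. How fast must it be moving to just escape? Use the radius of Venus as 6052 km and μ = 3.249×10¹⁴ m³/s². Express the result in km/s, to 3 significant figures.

v_esc ≈ 9.87 km/s

r = 6052 + 618.3 = 6670.3 km = 6.6703×10⁶ m.
Escape speed v_esc = √(2μ/r) = √(2 × 3.249×10¹⁴ / 6.670×10⁶) = √(9.742×10⁷) = 9870 m/s.
= 9.870 km/s.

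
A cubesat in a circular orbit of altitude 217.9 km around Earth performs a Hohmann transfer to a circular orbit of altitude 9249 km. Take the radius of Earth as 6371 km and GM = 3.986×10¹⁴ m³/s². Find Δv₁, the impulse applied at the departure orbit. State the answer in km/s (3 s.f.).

r₁ = 6371 + 217.9 = 6588.9 km = 6.5889×10⁶ m.
r₂ = 6371 + 9249 = 15620 km = 1.5620×10⁷ m.
Transfer ellipse a_t = (r₁ + r₂)/2 = 1.110×10⁷ m.
At r₁: circular v_c1 = √(μ/r₁) = 7778 m/s; transfer-perigee v_p = √[μ(2/r₁ − 1/a_t)] = 9225 m/s.
Δv₁ = v_p − v_c1 = 1447 m/s.
= 1.447 km/s.

Δv ≈ 1.45 km/s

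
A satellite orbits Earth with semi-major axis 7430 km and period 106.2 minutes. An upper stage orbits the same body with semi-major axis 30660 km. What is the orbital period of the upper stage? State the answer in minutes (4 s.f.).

T₂ ≈ 890.2 minutes

Kepler's third law: T² ∝ a³, so T₂ = T₁ (a₂/a₁)^(3/2).
a₂/a₁ = 4.127, (a₂/a₁)^(3/2) = 8.383.
T₂ = 106.2 × 8.383 = 890.2 minutes.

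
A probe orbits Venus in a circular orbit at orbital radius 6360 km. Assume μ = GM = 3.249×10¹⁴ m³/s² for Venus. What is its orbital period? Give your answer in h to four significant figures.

r = 6360 km = 6.360×10⁶ m.
Kepler's third law: T = 2π√(r³/μ) = 2π√((6.360×10⁶)³ / 3.249×10¹⁴).
r³/μ = 7.918×10⁵ s², so T = 2π × 8.898×10² = 5.591×10³ s.
Converting: 5.591×10³ s ÷ 3600 = 1.553 h.

T ≈ 1.553 h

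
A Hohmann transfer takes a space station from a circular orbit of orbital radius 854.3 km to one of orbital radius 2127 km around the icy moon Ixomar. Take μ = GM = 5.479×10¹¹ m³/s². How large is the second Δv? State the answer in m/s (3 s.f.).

r₁ = 854.3 km = 8.543×10⁵ m.
r₂ = 2127 km = 2.127×10⁶ m.
Transfer ellipse a_t = (r₁ + r₂)/2 = 1.491×10⁶ m.
At r₁: circular v_c1 = √(μ/r₁) = 800.8 m/s; transfer-periapsis v_p = √[μ(2/r₁ − 1/a_t)] = 956.6 m/s.
At r₂: circular v_c2 = √(μ/r₂) = 507.5 m/s; transfer-apoapsis v_a = √[μ(2/r₂ − 1/a_t)] = 384.2 m/s.
Δv₂ = v_c2 − v_a = 123.3 m/s.

Δv ≈ 123 m/s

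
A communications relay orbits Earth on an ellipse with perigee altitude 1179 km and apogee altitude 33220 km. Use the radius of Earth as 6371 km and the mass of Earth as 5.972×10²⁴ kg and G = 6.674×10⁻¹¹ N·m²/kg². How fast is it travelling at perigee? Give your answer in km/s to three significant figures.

μ = GM = 6.674×10⁻¹¹ × 5.972×10²⁴ = 3.986×10¹⁴ m³/s².
r_p = 6371 + 1179 = 7550.0 km = 7.5500×10⁶ m.
r_a = 6371 + 33220 = 39591 km = 3.9591×10⁷ m.
Semi-major axis a = (r_p + r_a)/2 = 23570 km = 2.357×10⁷ m.
Vis-viva: v² = μ(2/r − 1/a) = 3.986×10¹⁴ × (2.649×10⁻⁷ − 4.243×10⁻⁸) = 8.867×10⁷ m²/s².
v = 9417 m/s = 9.417 km/s.

v ≈ 9.42 km/s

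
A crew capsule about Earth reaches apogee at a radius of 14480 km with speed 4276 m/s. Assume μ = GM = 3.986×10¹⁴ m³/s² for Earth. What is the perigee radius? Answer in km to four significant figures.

r_a = 1.448×10⁷ m.
Specific energy ε = v²/2 − μ/r = -1.839×10⁷ J/kg, so a = −μ/(2ε) = 1.084×10⁷ m.
The apsides satisfy r_p + r_a = 2a, so the perigee radius is 2a − r_a = 7.200×10⁶ m = 7200.1 km.

perigee radius ≈ 7200 km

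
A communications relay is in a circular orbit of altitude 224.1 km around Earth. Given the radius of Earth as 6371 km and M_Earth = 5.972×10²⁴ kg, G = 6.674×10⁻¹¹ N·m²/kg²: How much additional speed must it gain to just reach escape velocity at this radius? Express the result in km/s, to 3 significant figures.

μ = GM = 6.674×10⁻¹¹ × 5.972×10²⁴ = 3.986×10¹⁴ m³/s².
r = 6371 + 224.1 = 6595.1 km = 6.5951×10⁶ m.
Circular speed v_c = √(μ/r) = 7774 m/s.
Escape speed v_esc = √(2μ/r) = √2 × v_c = 10990 m/s.
Δv = v_esc − v_c = 3220 m/s = 3.220 km/s.

Δv ≈ 3.22 km/s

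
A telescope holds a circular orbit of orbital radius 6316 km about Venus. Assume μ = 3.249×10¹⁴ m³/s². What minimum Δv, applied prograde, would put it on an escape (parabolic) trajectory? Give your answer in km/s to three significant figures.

Δv ≈ 2.97 km/s

r = 6316 km = 6.316×10⁶ m.
Circular speed v_c = √(μ/r) = 7172 m/s.
Escape speed v_esc = √(2μ/r) = √2 × v_c = 10140 m/s.
Δv = v_esc − v_c = 2971 m/s = 2.971 km/s.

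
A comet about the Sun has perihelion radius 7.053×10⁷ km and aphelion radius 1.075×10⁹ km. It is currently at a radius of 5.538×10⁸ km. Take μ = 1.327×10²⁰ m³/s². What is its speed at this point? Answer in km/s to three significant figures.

Semi-major axis a = (r_p + r_a)/2 = 5.7276×10⁸ km = 5.728×10¹¹ m.
Vis-viva: v² = μ(2/r − 1/a) = 1.327×10²⁰ × (3.611×10⁻¹² − 1.746×10⁻¹²) = 2.476×10⁸ m²/s².
v = 15730 m/s = 15.73 km/s.

v ≈ 15.7 km/s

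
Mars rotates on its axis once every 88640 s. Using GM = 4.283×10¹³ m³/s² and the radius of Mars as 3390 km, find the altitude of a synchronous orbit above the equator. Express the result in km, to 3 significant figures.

A synchronous orbit has period T, so by Kepler's third law a = (μT²/4π²)^(1/3).
μT²/4π² = 4.283×10¹³ × (8.864×10⁴)² / 39.48 = 8.524×10²¹ m³.
a = 2.043×10⁷ m = 20428 km.
Altitude h = a − R = 20428 − 3390 = 17038 km.

h_sync ≈ 17000 km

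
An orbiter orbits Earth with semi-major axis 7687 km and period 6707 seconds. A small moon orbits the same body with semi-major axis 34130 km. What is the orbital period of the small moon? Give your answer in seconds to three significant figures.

Kepler's third law: T² ∝ a³, so T₂ = T₁ (a₂/a₁)^(3/2).
a₂/a₁ = 4.440, (a₂/a₁)^(3/2) = 9.356.
T₂ = 6707 × 9.356 = 62750 seconds.

T₂ ≈ 62700 seconds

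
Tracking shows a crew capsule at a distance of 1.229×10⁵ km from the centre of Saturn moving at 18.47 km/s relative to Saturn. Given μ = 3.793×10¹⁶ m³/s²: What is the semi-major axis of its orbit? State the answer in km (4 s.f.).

r = 1.229×10⁸ m.
Specific orbital energy ε = v²/2 − μ/r = (18470)²/2 − 3.793×10¹⁶/1.229×10⁸ = -1.381×10⁸ J/kg.
Since ε = −μ/(2a), a = −μ/(2ε) = 1.374×10⁸ m = 1.3737×10⁵ km.

a ≈ 1.374×10⁵ km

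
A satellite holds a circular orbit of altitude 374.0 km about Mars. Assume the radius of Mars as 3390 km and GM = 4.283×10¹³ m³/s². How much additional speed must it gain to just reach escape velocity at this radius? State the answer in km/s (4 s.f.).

r = 3390 + 374.0 = 3764.0 km = 3.7640×10⁶ m.
Circular speed v_c = √(μ/r) = 3373 m/s.
Escape speed v_esc = √(2μ/r) = √2 × v_c = 4771 m/s.
Δv = v_esc − v_c = 1397 m/s = 1.397 km/s.

Δv ≈ 1.397 km/s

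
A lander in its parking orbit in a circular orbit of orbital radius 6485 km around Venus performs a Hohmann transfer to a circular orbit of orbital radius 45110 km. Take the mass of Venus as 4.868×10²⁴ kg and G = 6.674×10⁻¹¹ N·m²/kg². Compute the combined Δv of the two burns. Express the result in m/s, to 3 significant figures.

μ = GM = 6.674×10⁻¹¹ × 4.868×10²⁴ = 3.249×10¹⁴ m³/s².
r₁ = 6485 km = 6.485×10⁶ m.
r₂ = 45110 km = 4.511×10⁷ m.
Transfer ellipse a_t = (r₁ + r₂)/2 = 2.580×10⁷ m.
At r₁: circular v_c1 = √(μ/r₁) = 7078 m/s; transfer-periapsis v_p = √[μ(2/r₁ − 1/a_t)] = 9360 m/s.
Δv₁ = v_p − v_c1 = 2282 m/s.
At r₂: circular v_c2 = √(μ/r₂) = 2684 m/s; transfer-apoapsis v_a = √[μ(2/r₂ − 1/a_t)] = 1346 m/s.
Δv₂ = v_c2 − v_a = 1338 m/s.
Total Δv = Δv₁ + Δv₂ = 3620 m/s.

Δv_total ≈ 3620 m/s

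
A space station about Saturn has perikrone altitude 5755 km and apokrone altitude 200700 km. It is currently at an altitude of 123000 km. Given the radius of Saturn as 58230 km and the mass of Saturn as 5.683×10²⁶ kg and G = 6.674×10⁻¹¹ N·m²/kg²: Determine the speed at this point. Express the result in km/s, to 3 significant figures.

v ≈ 13.6 km/s

μ = GM = 6.674×10⁻¹¹ × 5.683×10²⁶ = 3.793×10¹⁶ m³/s².
r_p = 58230 + 5755 = 63985 km = 6.3985×10⁷ m.
r_a = 58230 + 200700 = 258930 km = 2.5893×10⁸ m.
r = 58230 + 123000 = 1.8123×10⁵ km = 1.812×10⁸ m.
Semi-major axis a = (r_p + r_a)/2 = 1.6146×10⁵ km = 1.615×10⁸ m.
Vis-viva: v² = μ(2/r − 1/a) = 3.793×10¹⁶ × (1.104×10⁻⁸ − 6.194×10⁻⁹) = 1.837×10⁸ m²/s².
v = 13550 m/s = 13.55 km/s.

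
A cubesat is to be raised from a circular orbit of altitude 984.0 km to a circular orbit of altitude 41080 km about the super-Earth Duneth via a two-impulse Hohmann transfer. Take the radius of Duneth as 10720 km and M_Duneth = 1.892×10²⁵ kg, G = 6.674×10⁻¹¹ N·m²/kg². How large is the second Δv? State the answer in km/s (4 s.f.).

Δv ≈ 1.940 km/s

μ = GM = 6.674×10⁻¹¹ × 1.892×10²⁵ = 1.263×10¹⁵ m³/s².
r₁ = 10720 + 984.0 = 11704 km = 1.1704×10⁷ m.
r₂ = 10720 + 41080 = 51800 km = 5.1800×10⁷ m.
Transfer ellipse a_t = (r₁ + r₂)/2 = 3.175×10⁷ m.
At r₁: circular v_c1 = √(μ/r₁) = 10390 m/s; transfer-periapsis v_p = √[μ(2/r₁ − 1/a_t)] = 13270 m/s.
At r₂: circular v_c2 = √(μ/r₂) = 4937 m/s; transfer-apoapsis v_a = √[μ(2/r₂ − 1/a_t)] = 2998 m/s.
Δv₂ = v_c2 − v_a = 1940 m/s.
= 1.940 km/s.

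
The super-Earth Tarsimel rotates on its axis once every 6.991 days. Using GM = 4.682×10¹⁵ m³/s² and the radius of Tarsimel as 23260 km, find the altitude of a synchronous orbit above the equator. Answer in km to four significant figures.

h_sync ≈ 3.278×10⁵ km

T = 6.991 days = 6.040×10⁵ s.
A synchronous orbit has period T, so by Kepler's third law a = (μT²/4π²)^(1/3).
μT²/4π² = 4.682×10¹⁵ × (6.040×10⁵)² / 39.48 = 4.327×10²⁵ m³.
a = 3.511×10⁸ m = 3.5107×10⁵ km.
Altitude h = a − R = 3.5107×10⁵ − 23260 = 3.2781×10⁵ km.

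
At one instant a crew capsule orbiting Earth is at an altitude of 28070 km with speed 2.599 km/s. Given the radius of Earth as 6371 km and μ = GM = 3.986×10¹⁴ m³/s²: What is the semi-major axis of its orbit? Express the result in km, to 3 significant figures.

r = 6371 + 28070 = 34441 km = 3.444×10⁷ m.
Specific orbital energy ε = v²/2 − μ/r = (2599)²/2 − 3.986×10¹⁴/3.444×10⁷ = -8.196×10⁶ J/kg.
Since ε = −μ/(2a), a = −μ/(2ε) = 2.432×10⁷ m = 24317 km.

a ≈ 24300 km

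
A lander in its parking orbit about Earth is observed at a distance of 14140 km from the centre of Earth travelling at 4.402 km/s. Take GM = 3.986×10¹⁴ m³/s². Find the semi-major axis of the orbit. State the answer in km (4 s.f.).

r = 1.414×10⁷ m.
Specific orbital energy ε = v²/2 − μ/r = (4402)²/2 − 3.986×10¹⁴/1.414×10⁷ = -1.850×10⁷ J/kg.
Since ε = −μ/(2a), a = −μ/(2ε) = 1.077×10⁷ m = 10773 km.

a ≈ 10770 km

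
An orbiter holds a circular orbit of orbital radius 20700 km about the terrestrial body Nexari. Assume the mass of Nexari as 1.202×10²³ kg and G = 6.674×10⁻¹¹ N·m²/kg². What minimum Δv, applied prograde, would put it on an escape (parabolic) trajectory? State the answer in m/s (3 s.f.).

μ = GM = 6.674×10⁻¹¹ × 1.202×10²³ = 8.022×10¹² m³/s².
r = 20700 km = 2.070×10⁷ m.
Circular speed v_c = √(μ/r) = 622.5 m/s.
Escape speed v_esc = √(2μ/r) = √2 × v_c = 880.4 m/s.
Δv = v_esc − v_c = 257.9 m/s.

Δv ≈ 258 m/s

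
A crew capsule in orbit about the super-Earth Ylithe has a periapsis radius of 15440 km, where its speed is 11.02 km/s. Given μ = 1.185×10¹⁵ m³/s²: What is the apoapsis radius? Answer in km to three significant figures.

apoapsis radius ≈ 58500 km

r_p = 1.544×10⁷ m.
Specific energy ε = v²/2 − μ/r = -1.603×10⁷ J/kg, so a = −μ/(2ε) = 3.697×10⁷ m.
The apsides satisfy r_p + r_a = 2a, so the apoapsis radius is 2a − r_p = 5.849×10⁷ m = 58491 km.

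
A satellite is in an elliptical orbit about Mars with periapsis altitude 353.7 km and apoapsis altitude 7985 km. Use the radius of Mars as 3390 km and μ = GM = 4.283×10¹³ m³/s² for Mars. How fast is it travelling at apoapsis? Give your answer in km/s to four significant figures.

r_p = 3390 + 353.7 = 3743.7 km = 3.7437×10⁶ m.
r_a = 3390 + 7985 = 11375 km = 1.1375×10⁷ m.
Semi-major axis a = (r_p + r_a)/2 = 7559.4 km = 7.559×10⁶ m.
Vis-viva: v² = μ(2/r − 1/a) = 4.283×10¹³ × (1.758×10⁻⁷ − 1.323×10⁻⁷) = 1.865×10⁶ m²/s².
v = 1366 m/s = 1.366 km/s.

v ≈ 1.366 km/s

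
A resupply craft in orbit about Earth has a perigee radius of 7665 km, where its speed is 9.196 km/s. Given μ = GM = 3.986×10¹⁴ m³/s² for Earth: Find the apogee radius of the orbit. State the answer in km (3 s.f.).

r_p = 7.665×10⁶ m.
Specific energy ε = v²/2 − μ/r = -9.719×10⁶ J/kg, so a = −μ/(2ε) = 2.051×10⁷ m.
The apsides satisfy r_p + r_a = 2a, so the apogee radius is 2a − r_p = 3.335×10⁷ m = 33346 km.

apogee radius ≈ 33300 km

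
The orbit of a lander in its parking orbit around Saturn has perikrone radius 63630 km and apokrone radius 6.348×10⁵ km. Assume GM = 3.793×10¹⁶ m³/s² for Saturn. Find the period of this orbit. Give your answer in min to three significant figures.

Semi-major axis a = (r_p + r_a)/2 = (63630 + 6.3480×10⁵)/2 = 3.4922×10⁵ km = 3.492×10⁸ m.
By Kepler's third law T = 2π√(a³/μ) = 2π × 3.351×10⁴ = 2.105×10⁵ s.
= 3509 min.

T ≈ 3510 min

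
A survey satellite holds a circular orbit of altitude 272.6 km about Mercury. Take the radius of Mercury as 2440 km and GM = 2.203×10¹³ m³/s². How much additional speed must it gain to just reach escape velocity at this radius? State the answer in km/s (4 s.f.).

Δv ≈ 1.180 km/s

r = 2440 + 272.6 = 2712.6 km = 2.7126×10⁶ m.
Circular speed v_c = √(μ/r) = 2850 m/s.
Escape speed v_esc = √(2μ/r) = √2 × v_c = 4030 m/s.
Δv = v_esc − v_c = 1180 m/s = 1.180 km/s.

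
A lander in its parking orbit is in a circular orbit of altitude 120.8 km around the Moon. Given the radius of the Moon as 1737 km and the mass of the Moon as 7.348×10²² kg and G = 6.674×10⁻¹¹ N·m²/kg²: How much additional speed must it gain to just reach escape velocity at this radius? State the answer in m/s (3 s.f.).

μ = GM = 6.674×10⁻¹¹ × 7.348×10²² = 4.904×10¹² m³/s².
r = 1737 + 120.8 = 1857.8 km = 1.8578×10⁶ m.
Circular speed v_c = √(μ/r) = 1625 m/s.
Escape speed v_esc = √(2μ/r) = √2 × v_c = 2298 m/s.
Δv = v_esc − v_c = 673.0 m/s.

Δv ≈ 673 m/s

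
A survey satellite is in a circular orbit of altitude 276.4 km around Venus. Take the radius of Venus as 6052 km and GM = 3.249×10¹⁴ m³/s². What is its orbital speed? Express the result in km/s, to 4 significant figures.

v ≈ 7.165 km/s

r = 6052 + 276.4 = 6328.4 km = 6.3284×10⁶ m.
For a circular orbit v = √(μ/r) = √(3.249×10¹⁴ / 6.328×10⁶) = √(5.134×10⁷) = 7165 m/s.
That is 7.165 km/s.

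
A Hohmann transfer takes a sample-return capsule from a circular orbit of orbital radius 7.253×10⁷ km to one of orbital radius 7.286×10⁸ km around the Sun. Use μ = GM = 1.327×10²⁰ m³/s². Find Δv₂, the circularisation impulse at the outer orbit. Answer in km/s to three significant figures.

r₁ = 7.253×10⁷ km = 7.253×10¹⁰ m.
r₂ = 7.286×10⁸ km = 7.286×10¹¹ m.
Transfer ellipse a_t = (r₁ + r₂)/2 = 4.006×10¹¹ m.
At r₁: circular v_c1 = √(μ/r₁) = 42770 m/s; transfer-perihelion v_p = √[μ(2/r₁ − 1/a_t)] = 57690 m/s.
At r₂: circular v_c2 = √(μ/r₂) = 13500 m/s; transfer-aphelion v_a = √[μ(2/r₂ − 1/a_t)] = 5743 m/s.
Δv₂ = v_c2 − v_a = 7753 m/s.
= 7.753 km/s.

Δv ≈ 7.75 km/s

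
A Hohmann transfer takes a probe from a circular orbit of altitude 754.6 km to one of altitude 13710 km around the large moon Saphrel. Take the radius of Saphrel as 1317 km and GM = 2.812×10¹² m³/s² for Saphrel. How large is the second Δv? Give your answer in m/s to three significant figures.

r₁ = 1317 + 754.6 = 2071.6 km = 2.0716×10⁶ m.
r₂ = 1317 + 13710 = 15027 km = 1.5027×10⁷ m.
Transfer ellipse a_t = (r₁ + r₂)/2 = 8.549×10⁶ m.
At r₁: circular v_c1 = √(μ/r₁) = 1165 m/s; transfer-periapsis v_p = √[μ(2/r₁ − 1/a_t)] = 1545 m/s.
At r₂: circular v_c2 = √(μ/r₂) = 432.6 m/s; transfer-apoapsis v_a = √[μ(2/r₂ − 1/a_t)] = 212.9 m/s.
Δv₂ = v_c2 − v_a = 219.6 m/s.

Δv ≈ 220 m/s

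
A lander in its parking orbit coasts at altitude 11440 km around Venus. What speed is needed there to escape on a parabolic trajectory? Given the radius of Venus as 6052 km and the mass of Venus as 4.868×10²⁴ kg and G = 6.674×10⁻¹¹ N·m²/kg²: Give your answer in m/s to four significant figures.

v_esc ≈ 6095 m/s

μ = GM = 6.674×10⁻¹¹ × 4.868×10²⁴ = 3.249×10¹⁴ m³/s².
r = 6052 + 11440 = 17492 km = 1.7492×10⁷ m.
Escape speed v_esc = √(2μ/r) = √(2 × 3.249×10¹⁴ / 1.749×10⁷) = √(3.715×10⁷) = 6095 m/s.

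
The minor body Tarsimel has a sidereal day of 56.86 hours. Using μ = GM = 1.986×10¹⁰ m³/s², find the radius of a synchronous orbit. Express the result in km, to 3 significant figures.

T = 56.86 hours = 2.047×10⁵ s.
A synchronous orbit has period T, so by Kepler's third law a = (μT²/4π²)^(1/3).
μT²/4π² = 1.986×10¹⁰ × (2.047×10⁵)² / 39.48 = 2.108×10¹⁹ m³.
a = 2.762×10⁶ m = 2762.4 km.

r_sync ≈ 2760 km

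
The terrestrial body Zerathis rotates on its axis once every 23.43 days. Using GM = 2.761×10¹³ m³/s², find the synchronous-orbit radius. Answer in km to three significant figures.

T = 23.43 days = 2.024×10⁶ s.
A synchronous orbit has period T, so by Kepler's third law a = (μT²/4π²)^(1/3).
μT²/4π² = 2.761×10¹³ × (2.024×10⁶)² / 39.48 = 2.866×10²⁴ m³.
a = 1.420×10⁸ m = 1.4205×10⁵ km.

r_sync ≈ 1.42×10⁵ km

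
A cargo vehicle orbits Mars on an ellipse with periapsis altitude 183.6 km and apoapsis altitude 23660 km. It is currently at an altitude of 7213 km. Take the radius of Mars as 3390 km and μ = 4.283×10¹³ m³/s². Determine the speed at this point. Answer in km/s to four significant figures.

r_p = 3390 + 183.6 = 3573.6 km = 3.5736×10⁶ m.
r_a = 3390 + 23660 = 27050 km = 2.7050×10⁷ m.
r = 3390 + 7213 = 10603 km = 1.060×10⁷ m.
Semi-major axis a = (r_p + r_a)/2 = 15312 km = 1.531×10⁷ m.
Vis-viva: v² = μ(2/r − 1/a) = 4.283×10¹³ × (1.886×10⁻⁷ − 6.531×10⁻⁸) = 5.282×10⁶ m²/s².
v = 2298 m/s = 2.298 km/s.

v ≈ 2.298 km/s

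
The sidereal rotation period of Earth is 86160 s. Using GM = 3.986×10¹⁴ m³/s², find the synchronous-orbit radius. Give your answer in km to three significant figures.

A synchronous orbit has period T, so by Kepler's third law a = (μT²/4π²)^(1/3).
μT²/4π² = 3.986×10¹⁴ × (8.616×10⁴)² / 39.48 = 7.495×10²² m³.
a = 4.216×10⁷ m = 42163 km.

r_sync ≈ 42200 km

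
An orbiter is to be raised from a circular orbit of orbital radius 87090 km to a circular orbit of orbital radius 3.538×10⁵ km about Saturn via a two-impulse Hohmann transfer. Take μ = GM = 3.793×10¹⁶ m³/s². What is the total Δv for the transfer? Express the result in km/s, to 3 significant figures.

Δv_total ≈ 9.42 km/s

r₁ = 87090 km = 8.709×10⁷ m.
r₂ = 3.538×10⁵ km = 3.538×10⁸ m.
Transfer ellipse a_t = (r₁ + r₂)/2 = 2.204×10⁸ m.
At r₁: circular v_c1 = √(μ/r₁) = 20870 m/s; transfer-perikrone v_p = √[μ(2/r₁ − 1/a_t)] = 26440 m/s.
Δv₁ = v_p − v_c1 = 5569 m/s.
At r₂: circular v_c2 = √(μ/r₂) = 10350 m/s; transfer-apokrone v_a = √[μ(2/r₂ − 1/a_t)] = 6508 m/s.
Δv₂ = v_c2 − v_a = 3846 m/s.
Total Δv = Δv₁ + Δv₂ = 9415 m/s = 9.415 km/s.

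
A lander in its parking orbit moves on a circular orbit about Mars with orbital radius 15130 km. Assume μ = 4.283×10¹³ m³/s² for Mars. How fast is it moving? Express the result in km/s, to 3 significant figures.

v ≈ 1.68 km/s

r = 15130 km = 1.513×10⁷ m.
For a circular orbit v = √(μ/r) = √(4.283×10¹³ / 1.513×10⁷) = √(2.831×10⁶) = 1682 m/s.
That is 1.682 km/s.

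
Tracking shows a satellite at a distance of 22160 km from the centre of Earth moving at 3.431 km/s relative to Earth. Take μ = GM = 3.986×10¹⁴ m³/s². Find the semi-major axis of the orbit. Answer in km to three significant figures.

r = 2.216×10⁷ m.
Specific orbital energy ε = v²/2 − μ/r = (3431)²/2 − 3.986×10¹⁴/2.216×10⁷ = -1.210×10⁷ J/kg.
Since ε = −μ/(2a), a = −μ/(2ε) = 1.647×10⁷ m = 16469 km.

a ≈ 16500 km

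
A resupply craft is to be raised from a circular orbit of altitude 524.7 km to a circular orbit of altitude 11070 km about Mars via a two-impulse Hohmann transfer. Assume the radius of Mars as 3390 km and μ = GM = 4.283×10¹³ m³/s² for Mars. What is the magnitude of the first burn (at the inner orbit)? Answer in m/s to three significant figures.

r₁ = 3390 + 524.7 = 3914.7 km = 3.9147×10⁶ m.
r₂ = 3390 + 11070 = 14460 km = 1.4460×10⁷ m.
Transfer ellipse a_t = (r₁ + r₂)/2 = 9.187×10⁶ m.
At r₁: circular v_c1 = √(μ/r₁) = 3308 m/s; transfer-periapsis v_p = √[μ(2/r₁ − 1/a_t)] = 4150 m/s.
Δv₁ = v_p − v_c1 = 842.0 m/s.

Δv ≈ 842 m/s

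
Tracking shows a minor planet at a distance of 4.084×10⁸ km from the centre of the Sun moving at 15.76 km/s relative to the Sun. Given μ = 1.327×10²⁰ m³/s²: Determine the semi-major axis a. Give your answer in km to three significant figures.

a ≈ 3.31×10⁸ km

r = 4.084×10¹¹ m.
Specific orbital energy ε = v²/2 − μ/r = (15760)²/2 − 1.327×10²⁰/4.084×10¹¹ = -2.007×10⁸ J/kg.
Since ε = −μ/(2a), a = −μ/(2ε) = 3.305×10¹¹ m = 3.3053×10⁸ km.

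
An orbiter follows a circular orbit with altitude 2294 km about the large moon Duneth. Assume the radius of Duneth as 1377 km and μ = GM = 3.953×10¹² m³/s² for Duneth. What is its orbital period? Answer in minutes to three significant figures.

T ≈ 370 minutes

r = 1377 + 2294 = 3671.0 km = 3.6710×10⁶ m.
Kepler's third law: T = 2π√(r³/μ) = 2π√((3.671×10⁶)³ / 3.953×10¹²).
r³/μ = 1.251×10⁷ s², so T = 2π × 3.538×10³ = 2.223×10⁴ s.
Converting: 2.223×10⁴ s ÷ 60.00 = 370.5 minutes.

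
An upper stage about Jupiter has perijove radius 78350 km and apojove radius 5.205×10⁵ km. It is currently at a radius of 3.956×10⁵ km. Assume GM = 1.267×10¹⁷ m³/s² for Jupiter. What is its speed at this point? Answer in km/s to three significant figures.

v ≈ 14.7 km/s

Semi-major axis a = (r_p + r_a)/2 = 2.9942×10⁵ km = 2.994×10⁸ m.
Vis-viva: v² = μ(2/r − 1/a) = 1.267×10¹⁷ × (5.056×10⁻⁹ − 3.340×10⁻⁹) = 2.174×10⁸ m²/s².
v = 14740 m/s = 14.74 km/s.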